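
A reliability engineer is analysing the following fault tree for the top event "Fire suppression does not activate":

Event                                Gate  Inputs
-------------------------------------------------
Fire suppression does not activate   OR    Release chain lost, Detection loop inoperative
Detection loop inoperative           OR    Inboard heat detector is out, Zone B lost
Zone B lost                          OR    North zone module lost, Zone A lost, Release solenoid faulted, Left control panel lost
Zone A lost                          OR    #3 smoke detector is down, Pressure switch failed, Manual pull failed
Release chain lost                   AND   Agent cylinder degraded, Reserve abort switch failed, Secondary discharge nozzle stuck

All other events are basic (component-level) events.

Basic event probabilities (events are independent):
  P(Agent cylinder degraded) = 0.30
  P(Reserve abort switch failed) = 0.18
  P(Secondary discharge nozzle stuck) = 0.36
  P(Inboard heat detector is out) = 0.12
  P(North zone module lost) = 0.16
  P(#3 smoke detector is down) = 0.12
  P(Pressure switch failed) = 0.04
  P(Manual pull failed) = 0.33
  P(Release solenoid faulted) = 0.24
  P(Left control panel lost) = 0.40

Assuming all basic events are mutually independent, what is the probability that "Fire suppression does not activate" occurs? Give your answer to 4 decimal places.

0.8129

P(Release chain lost) [AND] = 0.30 × 0.18 × 0.36 = 0.019440
P(Zone A lost) [OR] = 1 − (1−0.12) × (1−0.04) × (1−0.33) = 0.433984
P(Zone B lost) [OR] = 1 − (1−0.16) × (1−0.433984) × (1−0.24) × (1−0.40) = 0.783193
P(Detection loop inoperative) [OR] = 1 − (1−0.12) × (1−0.783193) = 0.809210
P(Fire suppression does not activate) [OR] = 1 − (1−0.019440) × (1−0.809210) = 0.812919
Rounded to 4 decimal places: P(Fire suppression does not activate) ≈ 0.8129.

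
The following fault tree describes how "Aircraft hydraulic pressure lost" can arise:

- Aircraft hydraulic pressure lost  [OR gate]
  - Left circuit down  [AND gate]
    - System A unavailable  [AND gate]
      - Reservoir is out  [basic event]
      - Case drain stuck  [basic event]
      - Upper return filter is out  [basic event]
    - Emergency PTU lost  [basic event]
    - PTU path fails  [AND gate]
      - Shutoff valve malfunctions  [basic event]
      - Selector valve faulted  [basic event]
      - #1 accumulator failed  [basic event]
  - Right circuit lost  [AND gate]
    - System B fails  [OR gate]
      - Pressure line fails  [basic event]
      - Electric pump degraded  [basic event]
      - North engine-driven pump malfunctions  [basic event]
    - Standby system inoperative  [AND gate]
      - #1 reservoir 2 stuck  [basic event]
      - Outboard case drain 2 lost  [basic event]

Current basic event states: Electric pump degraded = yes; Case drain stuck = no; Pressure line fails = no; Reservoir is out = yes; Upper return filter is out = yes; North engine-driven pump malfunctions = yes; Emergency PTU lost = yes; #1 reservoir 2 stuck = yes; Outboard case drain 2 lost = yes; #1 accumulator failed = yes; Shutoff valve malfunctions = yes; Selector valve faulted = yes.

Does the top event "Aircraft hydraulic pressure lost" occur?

Yes

System A unavailable [AND]: Reservoir is out=occurs, Case drain stuck=not, Upper return filter is out=occurs → not all inputs occur → does not occur.
PTU path fails [AND]: Shutoff valve malfunctions=occurs, Selector valve faulted=occurs, #1 accumulator failed=occurs → all inputs occur → occurs.
Left circuit down [AND]: System A unavailable=not, Emergency PTU lost=occurs, PTU path fails=occurs → not all inputs occur → does not occur.
System B fails [OR]: Pressure line fails=not, Electric pump degraded=occurs, North engine-driven pump malfunctions=occurs → at least one input occurs → occurs.
Standby system inoperative [AND]: #1 reservoir 2 stuck=occurs, Outboard case drain 2 lost=occurs → all inputs occur → occurs.
Right circuit lost [AND]: System B fails=occurs, Standby system inoperative=occurs → all inputs occur → occurs.
Aircraft hydraulic pressure lost [OR]: Left circuit down=not, Right circuit lost=occurs → at least one input occurs → occurs.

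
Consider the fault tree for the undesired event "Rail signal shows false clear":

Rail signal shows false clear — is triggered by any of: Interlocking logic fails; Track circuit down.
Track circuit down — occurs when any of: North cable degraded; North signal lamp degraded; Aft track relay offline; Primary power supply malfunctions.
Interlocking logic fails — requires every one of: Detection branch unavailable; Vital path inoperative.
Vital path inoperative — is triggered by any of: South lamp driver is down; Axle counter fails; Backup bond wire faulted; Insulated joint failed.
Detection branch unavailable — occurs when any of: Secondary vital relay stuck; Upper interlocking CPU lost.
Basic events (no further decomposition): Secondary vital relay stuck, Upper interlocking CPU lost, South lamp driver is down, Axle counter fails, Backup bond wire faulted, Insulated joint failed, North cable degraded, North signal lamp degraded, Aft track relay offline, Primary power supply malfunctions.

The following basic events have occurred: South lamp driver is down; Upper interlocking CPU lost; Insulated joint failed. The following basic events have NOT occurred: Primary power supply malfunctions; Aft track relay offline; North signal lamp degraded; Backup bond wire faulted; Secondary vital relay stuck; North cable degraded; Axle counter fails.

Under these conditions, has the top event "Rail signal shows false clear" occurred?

Detection branch unavailable [OR]: Secondary vital relay stuck=not, Upper interlocking CPU lost=occurs → at least one input occurs → occurs.
Vital path inoperative [OR]: South lamp driver is down=occurs, Axle counter fails=not, Backup bond wire faulted=not, Insulated joint failed=occurs → at least one input occurs → occurs.
Interlocking logic fails [AND]: Detection branch unavailable=occurs, Vital path inoperative=occurs → all inputs occur → occurs.
Track circuit down [OR]: North cable degraded=not, North signal lamp degraded=not, Aft track relay offline=not, Primary power supply malfunctions=not → no input occurs → does not occur.
Rail signal shows false clear [OR]: Interlocking logic fails=occurs, Track circuit down=not → at least one input occurs → occurs.

Yes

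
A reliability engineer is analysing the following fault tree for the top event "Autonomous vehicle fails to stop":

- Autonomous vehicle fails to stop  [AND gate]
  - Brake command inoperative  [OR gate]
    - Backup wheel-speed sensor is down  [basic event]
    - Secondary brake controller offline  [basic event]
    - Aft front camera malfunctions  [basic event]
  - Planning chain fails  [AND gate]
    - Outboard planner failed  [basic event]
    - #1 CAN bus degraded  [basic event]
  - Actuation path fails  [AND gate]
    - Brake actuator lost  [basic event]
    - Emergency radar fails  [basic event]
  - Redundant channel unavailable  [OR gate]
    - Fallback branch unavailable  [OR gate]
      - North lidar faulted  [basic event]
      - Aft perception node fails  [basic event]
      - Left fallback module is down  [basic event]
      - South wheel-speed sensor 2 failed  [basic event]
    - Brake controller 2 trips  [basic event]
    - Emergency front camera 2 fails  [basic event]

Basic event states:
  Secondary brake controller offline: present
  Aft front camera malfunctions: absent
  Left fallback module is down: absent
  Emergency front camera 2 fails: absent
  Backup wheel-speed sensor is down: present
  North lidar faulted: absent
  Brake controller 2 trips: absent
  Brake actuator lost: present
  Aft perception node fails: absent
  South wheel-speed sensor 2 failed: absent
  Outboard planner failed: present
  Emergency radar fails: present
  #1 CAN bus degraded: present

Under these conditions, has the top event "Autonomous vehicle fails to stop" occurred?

No

Brake command inoperative [OR]: Backup wheel-speed sensor is down=occurs, Secondary brake controller offline=occurs, Aft front camera malfunctions=not → at least one input occurs → occurs.
Planning chain fails [AND]: Outboard planner failed=occurs, #1 CAN bus degraded=occurs → all inputs occur → occurs.
Actuation path fails [AND]: Brake actuator lost=occurs, Emergency radar fails=occurs → all inputs occur → occurs.
Fallback branch unavailable [OR]: North lidar faulted=not, Aft perception node fails=not, Left fallback module is down=not, South wheel-speed sensor 2 failed=not → no input occurs → does not occur.
Redundant channel unavailable [OR]: Fallback branch unavailable=not, Brake controller 2 trips=not, Emergency front camera 2 fails=not → no input occurs → does not occur.
Autonomous vehicle fails to stop [AND]: Brake command inoperative=occurs, Planning chain fails=occurs, Actuation path fails=occurs, Redundant channel unavailable=not → not all inputs occur → does not occur.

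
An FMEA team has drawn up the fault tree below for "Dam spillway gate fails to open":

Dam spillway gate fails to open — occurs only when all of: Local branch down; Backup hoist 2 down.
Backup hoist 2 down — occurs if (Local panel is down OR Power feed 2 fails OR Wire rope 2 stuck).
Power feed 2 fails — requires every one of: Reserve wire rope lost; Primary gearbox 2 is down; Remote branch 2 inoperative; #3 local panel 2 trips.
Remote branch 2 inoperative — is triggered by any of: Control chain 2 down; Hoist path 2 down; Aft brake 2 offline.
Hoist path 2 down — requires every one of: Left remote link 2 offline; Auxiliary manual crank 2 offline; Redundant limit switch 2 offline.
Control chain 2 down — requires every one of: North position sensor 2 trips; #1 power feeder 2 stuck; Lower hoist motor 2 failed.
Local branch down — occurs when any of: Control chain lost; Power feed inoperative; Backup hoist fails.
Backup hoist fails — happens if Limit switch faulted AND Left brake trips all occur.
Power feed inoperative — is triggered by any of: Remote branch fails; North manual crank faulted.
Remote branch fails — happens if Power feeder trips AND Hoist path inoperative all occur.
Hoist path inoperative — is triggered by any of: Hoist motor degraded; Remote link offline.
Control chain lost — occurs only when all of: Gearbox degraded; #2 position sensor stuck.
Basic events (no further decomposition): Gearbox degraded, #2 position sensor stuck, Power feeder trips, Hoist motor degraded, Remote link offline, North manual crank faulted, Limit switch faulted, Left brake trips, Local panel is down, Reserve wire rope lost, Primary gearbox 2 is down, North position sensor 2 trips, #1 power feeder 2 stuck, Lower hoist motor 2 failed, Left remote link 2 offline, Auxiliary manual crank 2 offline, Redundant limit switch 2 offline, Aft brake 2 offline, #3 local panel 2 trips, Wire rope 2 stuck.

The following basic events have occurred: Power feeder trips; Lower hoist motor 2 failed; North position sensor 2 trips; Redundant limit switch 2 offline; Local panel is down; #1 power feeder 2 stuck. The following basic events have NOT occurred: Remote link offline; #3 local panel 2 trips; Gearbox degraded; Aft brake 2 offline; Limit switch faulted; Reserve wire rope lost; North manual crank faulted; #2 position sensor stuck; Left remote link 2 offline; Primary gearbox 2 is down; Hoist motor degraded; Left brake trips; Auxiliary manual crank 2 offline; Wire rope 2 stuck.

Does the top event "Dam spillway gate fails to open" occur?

No

Control chain lost [AND]: Gearbox degraded=not, #2 position sensor stuck=not → not all inputs occur → does not occur.
Hoist path inoperative [OR]: Hoist motor degraded=not, Remote link offline=not → no input occurs → does not occur.
Remote branch fails [AND]: Power feeder trips=occurs, Hoist path inoperative=not → not all inputs occur → does not occur.
Power feed inoperative [OR]: Remote branch fails=not, North manual crank faulted=not → no input occurs → does not occur.
Backup hoist fails [AND]: Limit switch faulted=not, Left brake trips=not → not all inputs occur → does not occur.
Local branch down [OR]: Control chain lost=not, Power feed inoperative=not, Backup hoist fails=not → no input occurs → does not occur.
Control chain 2 down [AND]: North position sensor 2 trips=occurs, #1 power feeder 2 stuck=occurs, Lower hoist motor 2 failed=occurs → all inputs occur → occurs.
Hoist path 2 down [AND]: Left remote link 2 offline=not, Auxiliary manual crank 2 offline=not, Redundant limit switch 2 offline=occurs → not all inputs occur → does not occur.
Remote branch 2 inoperative [OR]: Control chain 2 down=occurs, Hoist path 2 down=not, Aft brake 2 offline=not → at least one input occurs → occurs.
Power feed 2 fails [AND]: Reserve wire rope lost=not, Primary gearbox 2 is down=not, Remote branch 2 inoperative=occurs, #3 local panel 2 trips=not → not all inputs occur → does not occur.
Backup hoist 2 down [OR]: Local panel is down=occurs, Power feed 2 fails=not, Wire rope 2 stuck=not → at least one input occurs → occurs.
Dam spillway gate fails to open [AND]: Local branch down=not, Backup hoist 2 down=occurs → not all inputs occur → does not occur.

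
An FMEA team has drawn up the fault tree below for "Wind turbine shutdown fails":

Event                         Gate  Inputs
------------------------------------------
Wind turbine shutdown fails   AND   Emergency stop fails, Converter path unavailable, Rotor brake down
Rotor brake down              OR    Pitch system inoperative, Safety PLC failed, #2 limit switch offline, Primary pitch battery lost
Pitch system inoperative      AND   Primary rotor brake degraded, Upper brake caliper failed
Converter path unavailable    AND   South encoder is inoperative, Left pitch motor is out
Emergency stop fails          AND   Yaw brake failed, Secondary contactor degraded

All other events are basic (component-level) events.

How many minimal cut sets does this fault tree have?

Emergency stop fails [AND]: one cut set from each child combined → 1 × 1 = 1 cut set(s).
Converter path unavailable [AND]: one cut set from each child combined → 1 × 1 = 1 cut set(s).
Pitch system inoperative [AND]: one cut set from each child combined → 1 × 1 = 1 cut set(s).
Rotor brake down [OR]: union of children's cut sets → 4 cut set(s).
Wind turbine shutdown fails [AND]: one cut set from each child combined → 1 × 1 × 4 = 4 cut set(s).
Minimal cut sets: {Left pitch motor is out, Primary rotor brake degraded, Secondary contactor degraded, South encoder is inoperative, Upper brake caliper failed, Yaw brake failed}; {Left pitch motor is out, Safety PLC failed, Secondary contactor degraded, South encoder is inoperative, Yaw brake failed}; {#2 limit switch offline, Left pitch motor is out, Secondary contactor degraded, South encoder is inoperative, Yaw brake failed}; {Left pitch motor is out, Primary pitch battery lost, Secondary contactor degraded, South encoder is inoperative, Yaw brake failed}.

4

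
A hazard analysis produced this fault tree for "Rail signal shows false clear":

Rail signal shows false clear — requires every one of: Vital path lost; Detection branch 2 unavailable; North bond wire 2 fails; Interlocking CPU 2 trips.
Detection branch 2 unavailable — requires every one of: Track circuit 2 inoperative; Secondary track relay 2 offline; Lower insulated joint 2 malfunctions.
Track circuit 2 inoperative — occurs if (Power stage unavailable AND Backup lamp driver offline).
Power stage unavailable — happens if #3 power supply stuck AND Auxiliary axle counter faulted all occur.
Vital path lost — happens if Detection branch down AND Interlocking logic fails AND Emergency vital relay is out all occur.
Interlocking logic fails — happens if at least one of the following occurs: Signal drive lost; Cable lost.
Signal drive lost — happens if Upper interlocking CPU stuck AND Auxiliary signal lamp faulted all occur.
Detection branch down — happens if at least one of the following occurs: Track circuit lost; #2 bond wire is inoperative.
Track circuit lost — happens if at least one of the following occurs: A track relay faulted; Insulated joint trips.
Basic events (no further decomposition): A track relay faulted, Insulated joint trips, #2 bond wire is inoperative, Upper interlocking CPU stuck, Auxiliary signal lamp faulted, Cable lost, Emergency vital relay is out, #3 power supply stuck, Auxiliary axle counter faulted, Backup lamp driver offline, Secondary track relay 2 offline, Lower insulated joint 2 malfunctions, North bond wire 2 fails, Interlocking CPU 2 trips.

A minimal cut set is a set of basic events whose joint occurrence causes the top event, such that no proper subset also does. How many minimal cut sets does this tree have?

6

Track circuit lost [OR]: union of children's cut sets → 2 cut set(s).
Detection branch down [OR]: union of children's cut sets → 3 cut set(s).
Signal drive lost [AND]: one cut set from each child combined → 1 × 1 = 1 cut set(s).
Interlocking logic fails [OR]: union of children's cut sets → 2 cut set(s).
Vital path lost [AND]: one cut set from each child combined → 3 × 2 × 1 = 6 cut set(s).
Power stage unavailable [AND]: one cut set from each child combined → 1 × 1 = 1 cut set(s).
Track circuit 2 inoperative [AND]: one cut set from each child combined → 1 × 1 = 1 cut set(s).
Detection branch 2 unavailable [AND]: one cut set from each child combined → 1 × 1 × 1 = 1 cut set(s).
Rail signal shows false clear [AND]: one cut set from each child combined → 6 × 1 × 1 × 1 = 6 cut set(s).
Minimal cut sets: {#3 power supply stuck, A track relay faulted, Auxiliary axle counter faulted, Auxiliary signal lamp faulted, Backup lamp driver offline, Emergency vital relay is out, Interlocking CPU 2 trips, Lower insulated joint 2 malfunctions, North bond wire 2 fails, Secondary track relay 2 offline, Upper interlocking CPU stuck}; {#3 power supply stuck, A track relay faulted, Auxiliary axle counter faulted, Backup lamp driver offline, Cable lost, Emergency vital relay is out, Interlocking CPU 2 trips, Lower insulated joint 2 malfunctions, North bond wire 2 fails, Secondary track relay 2 offline}; {#3 power supply stuck, Auxiliary axle counter faulted, Auxiliary signal lamp faulted, Backup lamp driver offline, Emergency vital relay is out, Insulated joint trips, Interlocking CPU 2 trips, Lower insulated joint 2 malfunctions, North bond wire 2 fails, Secondary track relay 2 offline, Upper interlocking CPU stuck}; {#3 power supply stuck, Auxiliary axle counter faulted, Backup lamp driver offline, Cable lost, Emergency vital relay is out, Insulated joint trips, Interlocking CPU 2 trips, Lower insulated joint 2 malfunctions, North bond wire 2 fails, Secondary track relay 2 offline}; {#2 bond wire is inoperative, #3 power supply stuck, Auxiliary axle counter faulted, Auxiliary signal lamp faulted, Backup lamp driver offline, Emergency vital relay is out, Interlocking CPU 2 trips, Lower insulated joint 2 malfunctions, North bond wire 2 fails, Secondary track relay 2 offline, Upper interlocking CPU stuck}; {#2 bond wire is inoperative, #3 power supply stuck, Auxiliary axle counter faulted, Backup lamp driver offline, Cable lost, Emergency vital relay is out, Interlocking CPU 2 trips, Lower insulated joint 2 malfunctions, North bond wire 2 fails, Secondary track relay 2 offline}.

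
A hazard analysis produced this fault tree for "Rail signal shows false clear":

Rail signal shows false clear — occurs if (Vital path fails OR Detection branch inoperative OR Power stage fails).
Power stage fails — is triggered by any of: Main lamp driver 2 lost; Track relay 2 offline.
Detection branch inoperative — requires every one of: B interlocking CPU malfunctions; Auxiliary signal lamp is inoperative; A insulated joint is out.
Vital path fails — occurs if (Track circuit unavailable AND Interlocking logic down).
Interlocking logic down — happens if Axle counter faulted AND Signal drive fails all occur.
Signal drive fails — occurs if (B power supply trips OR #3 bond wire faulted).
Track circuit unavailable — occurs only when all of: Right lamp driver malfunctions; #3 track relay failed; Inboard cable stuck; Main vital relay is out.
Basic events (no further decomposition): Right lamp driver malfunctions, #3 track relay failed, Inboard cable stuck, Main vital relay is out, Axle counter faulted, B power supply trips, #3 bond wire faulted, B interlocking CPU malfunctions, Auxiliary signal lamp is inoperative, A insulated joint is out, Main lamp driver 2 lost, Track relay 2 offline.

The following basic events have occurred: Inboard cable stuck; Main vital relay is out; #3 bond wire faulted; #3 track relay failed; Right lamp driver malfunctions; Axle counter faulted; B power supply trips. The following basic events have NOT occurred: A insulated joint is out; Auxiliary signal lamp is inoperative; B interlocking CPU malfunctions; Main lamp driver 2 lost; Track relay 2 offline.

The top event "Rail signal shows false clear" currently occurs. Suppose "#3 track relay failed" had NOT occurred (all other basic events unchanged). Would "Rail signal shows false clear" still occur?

No

Counterfactual: set "#3 track relay failed" to not occurred.
Track circuit unavailable [AND]: Right lamp driver malfunctions=occurs, #3 track relay failed=not, Inboard cable stuck=occurs, Main vital relay is out=occurs → not all inputs occur → does not occur.
Signal drive fails [OR]: B power supply trips=occurs, #3 bond wire faulted=occurs → at least one input occurs → occurs.
Interlocking logic down [AND]: Axle counter faulted=occurs, Signal drive fails=occurs → all inputs occur → occurs.
Vital path fails [AND]: Track circuit unavailable=not, Interlocking logic down=occurs → not all inputs occur → does not occur.
Detection branch inoperative [AND]: B interlocking CPU malfunctions=not, Auxiliary signal lamp is inoperative=not, A insulated joint is out=not → not all inputs occur → does not occur.
Power stage fails [OR]: Main lamp driver 2 lost=not, Track relay 2 offline=not → no input occurs → does not occur.
Rail signal shows false clear [OR]: Vital path fails=not, Detection branch inoperative=not, Power stage fails=not → no input occurs → does not occur.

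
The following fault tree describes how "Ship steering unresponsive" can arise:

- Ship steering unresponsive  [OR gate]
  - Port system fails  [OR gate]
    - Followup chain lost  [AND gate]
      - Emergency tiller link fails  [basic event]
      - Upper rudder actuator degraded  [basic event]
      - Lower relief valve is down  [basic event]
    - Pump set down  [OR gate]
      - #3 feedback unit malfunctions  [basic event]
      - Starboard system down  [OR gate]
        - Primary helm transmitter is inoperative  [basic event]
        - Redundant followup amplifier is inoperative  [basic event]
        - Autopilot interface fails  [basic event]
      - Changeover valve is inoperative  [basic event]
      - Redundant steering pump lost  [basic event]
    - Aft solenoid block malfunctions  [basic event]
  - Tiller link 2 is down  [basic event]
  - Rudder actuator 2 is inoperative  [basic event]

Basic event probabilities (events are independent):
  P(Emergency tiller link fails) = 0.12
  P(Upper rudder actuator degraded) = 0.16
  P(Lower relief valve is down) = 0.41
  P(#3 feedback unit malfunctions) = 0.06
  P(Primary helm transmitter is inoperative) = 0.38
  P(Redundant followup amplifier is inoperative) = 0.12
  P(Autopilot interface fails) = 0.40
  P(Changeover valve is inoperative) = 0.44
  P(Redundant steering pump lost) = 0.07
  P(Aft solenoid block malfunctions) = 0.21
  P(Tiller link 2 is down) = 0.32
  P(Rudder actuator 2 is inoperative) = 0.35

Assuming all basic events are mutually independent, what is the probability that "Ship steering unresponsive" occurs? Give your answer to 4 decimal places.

0.9445

P(Followup chain lost) [AND] = 0.12 × 0.16 × 0.41 = 0.007872
P(Starboard system down) [OR] = 1 − (1−0.38) × (1−0.12) × (1−0.40) = 0.672640
P(Pump set down) [OR] = 1 − (1−0.06) × (1−0.672640) × (1−0.44) × (1−0.07) = 0.839740
P(Port system fails) [OR] = 1 − (1−0.007872) × (1−0.839740) × (1−0.21) = 0.874391
P(Ship steering unresponsive) [OR] = 1 − (1−0.874391) × (1−0.32) × (1−0.35) = 0.944481
Rounded to 4 decimal places: P(Ship steering unresponsive) ≈ 0.9445.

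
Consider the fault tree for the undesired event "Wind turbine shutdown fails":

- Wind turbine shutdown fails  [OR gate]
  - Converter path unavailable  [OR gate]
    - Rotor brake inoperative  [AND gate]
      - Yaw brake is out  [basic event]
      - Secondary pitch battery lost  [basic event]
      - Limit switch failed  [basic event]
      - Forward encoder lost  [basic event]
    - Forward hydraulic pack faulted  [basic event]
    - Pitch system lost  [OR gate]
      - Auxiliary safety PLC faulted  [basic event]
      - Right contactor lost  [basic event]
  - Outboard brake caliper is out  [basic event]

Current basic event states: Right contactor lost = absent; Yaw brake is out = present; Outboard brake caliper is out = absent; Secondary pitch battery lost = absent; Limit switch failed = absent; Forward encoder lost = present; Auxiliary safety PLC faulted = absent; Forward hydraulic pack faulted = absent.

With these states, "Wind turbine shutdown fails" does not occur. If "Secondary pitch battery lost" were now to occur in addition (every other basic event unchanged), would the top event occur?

No

Counterfactual: set "Secondary pitch battery lost" to occurred.
Rotor brake inoperative [AND]: Yaw brake is out=occurs, Secondary pitch battery lost=occurs, Limit switch failed=not, Forward encoder lost=occurs → not all inputs occur → does not occur.
Pitch system lost [OR]: Auxiliary safety PLC faulted=not, Right contactor lost=not → no input occurs → does not occur.
Converter path unavailable [OR]: Rotor brake inoperative=not, Forward hydraulic pack faulted=not, Pitch system lost=not → no input occurs → does not occur.
Wind turbine shutdown fails [OR]: Converter path unavailable=not, Outboard brake caliper is out=not → no input occurs → does not occur.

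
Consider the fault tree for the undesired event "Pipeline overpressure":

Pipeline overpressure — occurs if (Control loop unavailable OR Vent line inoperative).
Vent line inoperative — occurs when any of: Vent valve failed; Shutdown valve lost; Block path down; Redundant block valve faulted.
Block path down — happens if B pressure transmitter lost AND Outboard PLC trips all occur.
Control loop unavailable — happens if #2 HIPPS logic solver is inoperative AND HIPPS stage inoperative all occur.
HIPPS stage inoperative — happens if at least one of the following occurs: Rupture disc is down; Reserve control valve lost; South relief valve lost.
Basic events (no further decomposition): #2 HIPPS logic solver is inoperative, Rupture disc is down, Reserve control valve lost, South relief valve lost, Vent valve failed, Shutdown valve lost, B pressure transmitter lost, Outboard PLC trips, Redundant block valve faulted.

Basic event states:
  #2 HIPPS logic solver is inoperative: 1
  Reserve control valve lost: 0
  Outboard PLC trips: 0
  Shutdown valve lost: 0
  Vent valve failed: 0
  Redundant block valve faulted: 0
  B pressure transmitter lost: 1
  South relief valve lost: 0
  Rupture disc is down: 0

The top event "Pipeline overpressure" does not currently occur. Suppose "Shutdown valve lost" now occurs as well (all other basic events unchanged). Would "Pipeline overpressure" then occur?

Yes

Counterfactual: set "Shutdown valve lost" to occurred.
HIPPS stage inoperative [OR]: Rupture disc is down=not, Reserve control valve lost=not, South relief valve lost=not → no input occurs → does not occur.
Control loop unavailable [AND]: #2 HIPPS logic solver is inoperative=occurs, HIPPS stage inoperative=not → not all inputs occur → does not occur.
Block path down [AND]: B pressure transmitter lost=occurs, Outboard PLC trips=not → not all inputs occur → does not occur.
Vent line inoperative [OR]: Vent valve failed=not, Shutdown valve lost=occurs, Block path down=not, Redundant block valve faulted=not → at least one input occurs → occurs.
Pipeline overpressure [OR]: Control loop unavailable=not, Vent line inoperative=occurs → at least one input occurs → occurs.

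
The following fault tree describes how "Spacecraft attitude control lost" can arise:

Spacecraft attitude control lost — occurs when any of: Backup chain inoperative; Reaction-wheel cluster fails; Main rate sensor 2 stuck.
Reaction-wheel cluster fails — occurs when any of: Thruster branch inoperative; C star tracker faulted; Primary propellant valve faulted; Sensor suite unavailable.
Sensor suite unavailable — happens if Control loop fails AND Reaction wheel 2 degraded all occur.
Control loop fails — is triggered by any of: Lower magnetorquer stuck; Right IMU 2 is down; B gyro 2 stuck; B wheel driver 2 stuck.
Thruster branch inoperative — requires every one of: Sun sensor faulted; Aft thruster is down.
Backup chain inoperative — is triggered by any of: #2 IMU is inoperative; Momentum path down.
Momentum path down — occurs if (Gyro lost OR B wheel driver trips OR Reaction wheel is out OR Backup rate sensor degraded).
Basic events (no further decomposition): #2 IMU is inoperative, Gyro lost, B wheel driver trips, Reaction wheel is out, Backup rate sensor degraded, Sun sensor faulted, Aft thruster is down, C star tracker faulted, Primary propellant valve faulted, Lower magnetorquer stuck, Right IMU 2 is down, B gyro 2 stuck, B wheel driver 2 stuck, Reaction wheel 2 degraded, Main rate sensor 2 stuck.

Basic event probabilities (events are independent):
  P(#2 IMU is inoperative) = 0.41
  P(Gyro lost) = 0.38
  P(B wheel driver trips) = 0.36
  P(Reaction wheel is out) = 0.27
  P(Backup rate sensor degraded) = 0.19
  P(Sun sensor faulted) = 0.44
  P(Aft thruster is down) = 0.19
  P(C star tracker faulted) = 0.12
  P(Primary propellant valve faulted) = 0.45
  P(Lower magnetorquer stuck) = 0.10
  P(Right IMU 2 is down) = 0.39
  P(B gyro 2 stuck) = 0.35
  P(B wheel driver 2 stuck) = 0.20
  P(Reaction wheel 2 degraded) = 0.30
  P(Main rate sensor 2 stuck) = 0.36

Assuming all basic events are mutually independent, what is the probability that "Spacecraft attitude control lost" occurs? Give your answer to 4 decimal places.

P(Momentum path down) [OR] = 1 − (1−0.38) × (1−0.36) × (1−0.27) × (1−0.19) = 0.765372
P(Backup chain inoperative) [OR] = 1 − (1−0.41) × (1−0.765372) = 0.861569
P(Thruster branch inoperative) [AND] = 0.44 × 0.19 = 0.083600
P(Control loop fails) [OR] = 1 − (1−0.10) × (1−0.39) × (1−0.35) × (1−0.20) = 0.714520
P(Sensor suite unavailable) [AND] = 0.714520 × 0.30 = 0.214356
P(Reaction-wheel cluster fails) [OR] = 1 − (1−0.083600) × (1−0.12) × (1−0.45) × (1−0.214356) = 0.651537
P(Spacecraft attitude control lost) [OR] = 1 − (1−0.861569) × (1−0.651537) × (1−0.36) = 0.969128
Rounded to 4 decimal places: P(Spacecraft attitude control lost) ≈ 0.9691.

0.9691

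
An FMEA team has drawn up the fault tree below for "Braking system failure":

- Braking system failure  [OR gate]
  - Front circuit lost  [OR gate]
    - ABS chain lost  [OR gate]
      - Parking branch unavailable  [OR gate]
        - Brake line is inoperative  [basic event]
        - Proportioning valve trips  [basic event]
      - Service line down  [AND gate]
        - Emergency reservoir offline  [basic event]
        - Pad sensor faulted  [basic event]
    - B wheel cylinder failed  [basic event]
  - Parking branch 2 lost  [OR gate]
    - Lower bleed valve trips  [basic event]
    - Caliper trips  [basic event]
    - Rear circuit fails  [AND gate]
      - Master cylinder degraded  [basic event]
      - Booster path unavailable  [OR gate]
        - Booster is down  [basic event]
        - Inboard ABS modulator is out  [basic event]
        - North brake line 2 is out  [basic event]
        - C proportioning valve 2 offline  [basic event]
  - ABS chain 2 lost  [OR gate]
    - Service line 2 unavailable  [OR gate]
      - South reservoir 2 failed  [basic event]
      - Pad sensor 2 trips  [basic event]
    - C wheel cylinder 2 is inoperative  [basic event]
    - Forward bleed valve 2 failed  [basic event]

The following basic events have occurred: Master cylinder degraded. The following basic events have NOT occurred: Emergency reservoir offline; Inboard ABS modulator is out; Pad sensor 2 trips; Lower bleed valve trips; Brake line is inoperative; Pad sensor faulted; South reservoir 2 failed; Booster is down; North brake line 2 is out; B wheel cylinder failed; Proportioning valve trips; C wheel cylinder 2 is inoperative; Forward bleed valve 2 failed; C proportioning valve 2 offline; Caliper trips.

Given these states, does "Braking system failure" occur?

Parking branch unavailable [OR]: Brake line is inoperative=not, Proportioning valve trips=not → no input occurs → does not occur.
Service line down [AND]: Emergency reservoir offline=not, Pad sensor faulted=not → not all inputs occur → does not occur.
ABS chain lost [OR]: Parking branch unavailable=not, Service line down=not → no input occurs → does not occur.
Front circuit lost [OR]: ABS chain lost=not, B wheel cylinder failed=not → no input occurs → does not occur.
Booster path unavailable [OR]: Booster is down=not, Inboard ABS modulator is out=not, North brake line 2 is out=not, C proportioning valve 2 offline=not → no input occurs → does not occur.
Rear circuit fails [AND]: Master cylinder degraded=occurs, Booster path unavailable=not → not all inputs occur → does not occur.
Parking branch 2 lost [OR]: Lower bleed valve trips=not, Caliper trips=not, Rear circuit fails=not → no input occurs → does not occur.
Service line 2 unavailable [OR]: South reservoir 2 failed=not, Pad sensor 2 trips=not → no input occurs → does not occur.
ABS chain 2 lost [OR]: Service line 2 unavailable=not, C wheel cylinder 2 is inoperative=not, Forward bleed valve 2 failed=not → no input occurs → does not occur.
Braking system failure [OR]: Front circuit lost=not, Parking branch 2 lost=not, ABS chain 2 lost=not → no input occurs → does not occur.

No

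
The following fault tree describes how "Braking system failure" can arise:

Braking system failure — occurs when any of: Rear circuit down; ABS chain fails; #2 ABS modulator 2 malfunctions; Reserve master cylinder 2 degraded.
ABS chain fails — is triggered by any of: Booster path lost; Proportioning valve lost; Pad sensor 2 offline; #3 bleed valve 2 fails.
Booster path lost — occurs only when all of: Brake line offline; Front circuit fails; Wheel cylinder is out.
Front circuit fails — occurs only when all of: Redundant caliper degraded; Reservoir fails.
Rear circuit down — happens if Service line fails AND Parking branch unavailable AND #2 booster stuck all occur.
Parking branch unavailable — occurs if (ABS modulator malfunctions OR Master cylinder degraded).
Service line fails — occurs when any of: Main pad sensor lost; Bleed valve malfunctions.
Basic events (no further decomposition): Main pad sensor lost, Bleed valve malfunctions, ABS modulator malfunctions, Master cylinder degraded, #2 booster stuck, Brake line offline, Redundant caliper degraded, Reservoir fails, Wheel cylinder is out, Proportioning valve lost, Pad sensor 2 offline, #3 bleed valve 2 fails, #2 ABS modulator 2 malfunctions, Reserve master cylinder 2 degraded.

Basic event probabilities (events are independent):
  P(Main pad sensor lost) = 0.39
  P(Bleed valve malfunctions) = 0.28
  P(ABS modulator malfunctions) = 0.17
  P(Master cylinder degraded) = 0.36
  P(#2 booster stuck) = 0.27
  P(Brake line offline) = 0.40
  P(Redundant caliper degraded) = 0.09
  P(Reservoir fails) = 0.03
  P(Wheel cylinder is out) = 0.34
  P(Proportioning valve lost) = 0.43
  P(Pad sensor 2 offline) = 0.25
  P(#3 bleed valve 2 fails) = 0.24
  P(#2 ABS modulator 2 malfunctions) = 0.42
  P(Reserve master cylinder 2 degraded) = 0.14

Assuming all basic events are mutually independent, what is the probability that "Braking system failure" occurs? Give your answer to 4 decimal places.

0.8495

P(Service line fails) [OR] = 1 − (1−0.39) × (1−0.28) = 0.560800
P(Parking branch unavailable) [OR] = 1 − (1−0.17) × (1−0.36) = 0.468800
P(Rear circuit down) [AND] = 0.560800 × 0.468800 × 0.27 = 0.070984
P(Front circuit fails) [AND] = 0.09 × 0.03 = 0.002700
P(Booster path lost) [AND] = 0.40 × 0.002700 × 0.34 = 0.000367
P(ABS chain fails) [OR] = 1 − (1−0.000367) × (1−0.43) × (1−0.25) × (1−0.24) = 0.675219
P(Braking system failure) [OR] = 1 − (1−0.070984) × (1−0.675219) × (1−0.42) × (1−0.14) = 0.849499
Rounded to 4 decimal places: P(Braking system failure) ≈ 0.8495.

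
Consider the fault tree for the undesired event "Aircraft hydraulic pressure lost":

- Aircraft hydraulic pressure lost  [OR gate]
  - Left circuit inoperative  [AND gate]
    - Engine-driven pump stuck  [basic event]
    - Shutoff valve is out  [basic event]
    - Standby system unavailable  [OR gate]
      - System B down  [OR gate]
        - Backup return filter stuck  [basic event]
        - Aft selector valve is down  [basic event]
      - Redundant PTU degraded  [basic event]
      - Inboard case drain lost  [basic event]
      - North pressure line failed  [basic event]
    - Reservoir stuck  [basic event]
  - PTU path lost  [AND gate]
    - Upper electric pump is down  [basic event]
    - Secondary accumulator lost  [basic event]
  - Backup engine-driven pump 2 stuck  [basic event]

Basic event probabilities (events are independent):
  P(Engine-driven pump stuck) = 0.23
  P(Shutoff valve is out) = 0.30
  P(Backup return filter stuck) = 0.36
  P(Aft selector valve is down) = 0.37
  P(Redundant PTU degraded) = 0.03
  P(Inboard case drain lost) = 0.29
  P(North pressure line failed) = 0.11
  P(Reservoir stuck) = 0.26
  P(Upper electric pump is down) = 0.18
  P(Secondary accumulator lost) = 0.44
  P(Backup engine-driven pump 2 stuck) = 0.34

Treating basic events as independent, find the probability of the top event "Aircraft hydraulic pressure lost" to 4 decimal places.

P(System B down) [OR] = 1 − (1−0.36) × (1−0.37) = 0.596800
P(Standby system unavailable) [OR] = 1 − (1−0.596800) × (1−0.03) × (1−0.29) × (1−0.11) = 0.752861
P(Left circuit inoperative) [AND] = 0.23 × 0.30 × 0.752861 × 0.26 = 0.013506
P(PTU path lost) [AND] = 0.18 × 0.44 = 0.079200
P(Aircraft hydraulic pressure lost) [OR] = 1 − (1−0.013506) × (1−0.079200) × (1−0.34) = 0.400480
Rounded to 4 decimal places: P(Aircraft hydraulic pressure lost) ≈ 0.4005.

0.4005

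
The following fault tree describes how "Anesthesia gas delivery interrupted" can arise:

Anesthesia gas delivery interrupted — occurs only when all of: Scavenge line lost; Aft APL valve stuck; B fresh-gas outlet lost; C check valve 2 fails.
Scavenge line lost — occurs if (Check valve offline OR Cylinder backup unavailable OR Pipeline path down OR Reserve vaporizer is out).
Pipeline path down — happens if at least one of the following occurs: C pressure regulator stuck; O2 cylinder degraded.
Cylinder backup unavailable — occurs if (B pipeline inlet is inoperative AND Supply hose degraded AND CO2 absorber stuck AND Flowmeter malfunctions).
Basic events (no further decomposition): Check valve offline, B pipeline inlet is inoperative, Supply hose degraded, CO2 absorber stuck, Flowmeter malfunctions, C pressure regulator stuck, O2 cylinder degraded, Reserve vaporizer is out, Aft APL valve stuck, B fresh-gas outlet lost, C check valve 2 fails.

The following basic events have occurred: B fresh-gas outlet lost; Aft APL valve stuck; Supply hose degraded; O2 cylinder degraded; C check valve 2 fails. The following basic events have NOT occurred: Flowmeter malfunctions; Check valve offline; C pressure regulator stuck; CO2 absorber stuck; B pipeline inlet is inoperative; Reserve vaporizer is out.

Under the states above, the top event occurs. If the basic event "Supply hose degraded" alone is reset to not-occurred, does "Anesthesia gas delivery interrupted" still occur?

Yes

Counterfactual: set "Supply hose degraded" to not occurred.
Cylinder backup unavailable [AND]: B pipeline inlet is inoperative=not, Supply hose degraded=not, CO2 absorber stuck=not, Flowmeter malfunctions=not → not all inputs occur → does not occur.
Pipeline path down [OR]: C pressure regulator stuck=not, O2 cylinder degraded=occurs → at least one input occurs → occurs.
Scavenge line lost [OR]: Check valve offline=not, Cylinder backup unavailable=not, Pipeline path down=occurs, Reserve vaporizer is out=not → at least one input occurs → occurs.
Anesthesia gas delivery interrupted [AND]: Scavenge line lost=occurs, Aft APL valve stuck=occurs, B fresh-gas outlet lost=occurs, C check valve 2 fails=occurs → all inputs occur → occurs.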